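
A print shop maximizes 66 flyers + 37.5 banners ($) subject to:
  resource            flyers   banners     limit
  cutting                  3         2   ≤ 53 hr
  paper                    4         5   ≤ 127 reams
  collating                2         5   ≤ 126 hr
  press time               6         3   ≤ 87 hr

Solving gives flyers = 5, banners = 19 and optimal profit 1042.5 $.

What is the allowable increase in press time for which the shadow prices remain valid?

19

Binding constraints: cutting, press time. The basis is B = [[3,2],[6,3]] with det -3.
Per unit increase in press time, x* moves by d = (0.6667, -1).
The basis stays optimal until banners reaches 0; allowable increase = 19 hr.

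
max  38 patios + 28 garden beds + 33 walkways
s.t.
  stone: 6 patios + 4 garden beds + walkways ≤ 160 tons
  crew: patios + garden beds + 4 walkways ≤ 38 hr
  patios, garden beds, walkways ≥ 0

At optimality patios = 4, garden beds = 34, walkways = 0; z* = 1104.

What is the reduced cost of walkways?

-4

Check each constraint at x*: stone 160/160 (tight); crew 38/38 (tight).
From A_Bᵀ y = c: 6·y_stone + 1·y_crew = 38; 4·y_stone + 1·y_crew = 28.
This yields shadow prices y_stone = 5, y_crew = 8.
Reduced cost of walkways: c₃ − yᵀa₃ = 33 − (5·1 + 8·4) = 33 − 37 = -4.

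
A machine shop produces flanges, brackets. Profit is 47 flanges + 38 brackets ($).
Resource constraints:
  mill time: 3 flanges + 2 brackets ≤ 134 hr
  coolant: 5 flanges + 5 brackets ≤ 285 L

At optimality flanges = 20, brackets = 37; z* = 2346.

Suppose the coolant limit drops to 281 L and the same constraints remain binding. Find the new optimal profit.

2330

At the optimum: mill time uses 134 of 134 (binding); coolant uses 285 of 285 (binding).
The binding rows give the dual system: 3·y_mill time + 5·y_coolant = 47 and 2·y_mill time + 5·y_coolant = 38.
Solving: y_mill time = 9, y_coolant = 4.
Δz = y_coolant·Δb = 4 × (-4) = -16, so new z* = 2346 − 16 = 2330.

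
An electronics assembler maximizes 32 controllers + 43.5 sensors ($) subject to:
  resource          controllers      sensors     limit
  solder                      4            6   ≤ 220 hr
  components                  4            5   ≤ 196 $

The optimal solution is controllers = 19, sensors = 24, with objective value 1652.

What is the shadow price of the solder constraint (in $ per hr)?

At the optimum: solder uses 220 of 220 (binding); components uses 196 of 196 (binding).
From A_Bᵀ y = c: 4·y_solder + 4·y_components = 32; 6·y_solder + 5·y_components = 43.5.
This yields shadow prices y_solder = 3.5, y_components = 4.5.
Shadow price of solder = 3.5.

3.5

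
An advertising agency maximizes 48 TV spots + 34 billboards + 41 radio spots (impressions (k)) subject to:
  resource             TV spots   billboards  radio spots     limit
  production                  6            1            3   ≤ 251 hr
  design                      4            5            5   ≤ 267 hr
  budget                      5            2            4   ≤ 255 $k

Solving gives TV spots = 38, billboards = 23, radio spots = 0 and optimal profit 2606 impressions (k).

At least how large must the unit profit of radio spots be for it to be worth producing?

42

Binding: production and design. Non-binding: budget (19 unused).
Since budget is not tight, its dual is 0.
The binding rows give the dual system: 6·y_production + 4·y_design = 48 and 1·y_production + 5·y_design = 34.
→ y_production = 4 and y_design = 6.
radio spots enters the basis when its profit ≥ yᵀa₃ = 4·3 + 6·5 = 42.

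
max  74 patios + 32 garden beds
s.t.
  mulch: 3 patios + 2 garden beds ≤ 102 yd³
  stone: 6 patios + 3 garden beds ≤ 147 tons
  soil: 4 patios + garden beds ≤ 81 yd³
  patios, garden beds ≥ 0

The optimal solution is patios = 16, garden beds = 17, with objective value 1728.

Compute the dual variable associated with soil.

5

Check each constraint at x*: mulch 82/102 (slack 20); stone 147/147 (tight); soil 81/81 (tight).
Slack constraints have shadow price 0 (complementary slackness).
From A_Bᵀ y = c: 6·y_stone + 4·y_soil = 74; 3·y_stone + 1·y_soil = 32.
This yields shadow prices y_stone = 9, y_soil = 5.
Shadow price of soil = 5.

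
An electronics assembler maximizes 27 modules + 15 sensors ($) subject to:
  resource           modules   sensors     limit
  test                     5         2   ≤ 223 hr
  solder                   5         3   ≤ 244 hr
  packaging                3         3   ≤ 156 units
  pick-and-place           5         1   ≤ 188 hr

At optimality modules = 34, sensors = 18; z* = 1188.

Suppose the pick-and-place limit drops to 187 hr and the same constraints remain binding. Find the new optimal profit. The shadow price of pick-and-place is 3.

1185

Δb = -1, so new z* = 1188 + (3)·(-1) = 1188 − 3 = 1185.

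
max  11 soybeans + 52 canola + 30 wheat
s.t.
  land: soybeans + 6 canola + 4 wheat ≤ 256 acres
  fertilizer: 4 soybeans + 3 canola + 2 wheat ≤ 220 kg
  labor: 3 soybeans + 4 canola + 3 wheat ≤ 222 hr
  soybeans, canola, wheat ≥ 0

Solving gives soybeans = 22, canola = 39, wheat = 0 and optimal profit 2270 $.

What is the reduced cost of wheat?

-5

Check each constraint at x*: land 256/256 (tight); fertilizer 205/220 (slack 15); labor 222/222 (tight).
Since fertilizer is not tight, its dual is 0.
The binding rows give the dual system: 1·y_land + 3·y_labor = 11 and 6·y_land + 4·y_labor = 52.
Solving: y_land = 8, y_labor = 1.
Reduced cost of wheat: c₃ − yᵀa₃ = 30 − (8·4 + 1·3) = 30 − 35 = -5.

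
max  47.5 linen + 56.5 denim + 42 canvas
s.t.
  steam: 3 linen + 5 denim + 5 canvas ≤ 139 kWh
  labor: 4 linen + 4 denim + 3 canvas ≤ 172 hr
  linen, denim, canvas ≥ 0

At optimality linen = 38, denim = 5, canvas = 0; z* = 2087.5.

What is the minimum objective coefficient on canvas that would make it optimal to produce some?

Both steam and labor are binding at x*.
The binding rows give the dual system: 3·y_steam + 4·y_labor = 47.5 and 5·y_steam + 4·y_labor = 56.5.
Solving: y_steam = 4.5, y_labor = 8.5.
canvas enters the basis when its profit ≥ yᵀa₃ = 4.5·5 + 8.5·3 = 48.

48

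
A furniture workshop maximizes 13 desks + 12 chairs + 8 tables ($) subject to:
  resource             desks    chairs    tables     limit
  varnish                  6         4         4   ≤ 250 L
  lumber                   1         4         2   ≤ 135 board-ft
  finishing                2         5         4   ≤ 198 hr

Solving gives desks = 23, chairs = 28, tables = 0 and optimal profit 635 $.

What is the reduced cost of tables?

At the optimum: varnish uses 250 of 250 (binding); lumber uses 135 of 135 (binding); finishing uses 186 of 198 (slack = 12).
Slack constraints have shadow price 0 (complementary slackness).
The binding rows give the dual system: 6·y_varnish + 1·y_lumber = 13 and 4·y_varnish + 4·y_lumber = 12.
Solving: y_varnish = 2, y_lumber = 1.
Reduced cost of tables: c₃ − yᵀa₃ = 8 − (2·4 + 1·2) = 8 − 10 = -2.

-2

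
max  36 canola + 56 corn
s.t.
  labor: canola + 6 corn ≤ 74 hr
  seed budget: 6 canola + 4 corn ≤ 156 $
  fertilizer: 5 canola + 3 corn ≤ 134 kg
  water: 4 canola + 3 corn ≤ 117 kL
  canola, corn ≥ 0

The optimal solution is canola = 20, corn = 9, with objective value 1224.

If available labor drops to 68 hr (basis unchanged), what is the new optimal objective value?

1188

At the optimum: labor uses 74 of 74 (binding); seed budget uses 156 of 156 (binding); fertilizer uses 127 of 134 (slack = 7); water uses 107 of 117 (slack = 10).
Since fertilizer, water are not tight, their duals are 0.
Dual feasibility on the basic columns requires 1·y_labor + 6·y_seed budget = 36, 6·y_labor + 4·y_seed budget = 56.
→ y_labor = 6 and y_seed budget = 5.
Δz = y_labor·Δb = 6 × (-6) = -36, so new z* = 1224 − 36 = 1188.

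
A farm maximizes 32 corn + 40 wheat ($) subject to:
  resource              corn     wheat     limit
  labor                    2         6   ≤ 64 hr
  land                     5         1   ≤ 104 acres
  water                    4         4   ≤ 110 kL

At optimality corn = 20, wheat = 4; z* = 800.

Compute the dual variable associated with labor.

6

Binding: labor and land. Non-binding: water (14 unused).
By complementary slackness, y = 0 for the non-binding constraint.
The binding rows give the dual system: 2·y_labor + 5·y_land = 32 and 6·y_labor + 1·y_land = 40.
This yields shadow prices y_labor = 6, y_land = 4.
Shadow price of labor = 6.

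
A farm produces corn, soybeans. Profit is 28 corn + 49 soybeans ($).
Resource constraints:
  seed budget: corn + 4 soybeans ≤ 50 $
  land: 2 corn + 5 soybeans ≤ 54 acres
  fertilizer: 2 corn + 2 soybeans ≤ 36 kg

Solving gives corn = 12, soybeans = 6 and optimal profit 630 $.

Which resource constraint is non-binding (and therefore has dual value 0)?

seed budget: 36/50 (slack 14)
land: 54/54 (binding)
fertilizer: 36/36 (binding)
By complementary slackness, a constraint with positive slack has shadow price 0 → seed budget.

seed budget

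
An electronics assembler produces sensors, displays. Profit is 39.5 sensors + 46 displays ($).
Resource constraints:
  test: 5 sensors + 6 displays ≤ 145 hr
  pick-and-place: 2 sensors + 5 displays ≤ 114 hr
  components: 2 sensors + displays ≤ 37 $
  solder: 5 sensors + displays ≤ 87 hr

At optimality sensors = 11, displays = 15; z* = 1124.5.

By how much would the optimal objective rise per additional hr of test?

7.5

At the optimum: test uses 145 of 145 (binding); pick-and-place uses 97 of 114 (slack = 17); components uses 37 of 37 (binding); solder uses 70 of 87 (slack = 17).
By complementary slackness, y = 0 for the non-binding constraints.
Dual feasibility on the basic columns requires 5·y_test + 2·y_components = 39.5, 6·y_test + 1·y_components = 46.
Solving: y_test = 7.5, y_components = 1.
Shadow price of test = 7.5.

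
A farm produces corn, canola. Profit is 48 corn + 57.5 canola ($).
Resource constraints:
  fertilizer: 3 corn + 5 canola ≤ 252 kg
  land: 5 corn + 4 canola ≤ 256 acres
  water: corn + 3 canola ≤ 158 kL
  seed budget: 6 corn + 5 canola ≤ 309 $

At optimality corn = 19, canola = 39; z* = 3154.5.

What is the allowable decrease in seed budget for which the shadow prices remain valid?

Binding constraints: fertilizer, seed budget. The basis is B = [[3,5],[6,5]] with det -15.
Per unit decrease in seed budget, x* moves by d = (-0.3333, 0.2).
The basis stays optimal until corn reaches 0; allowable decrease = 57 $.

57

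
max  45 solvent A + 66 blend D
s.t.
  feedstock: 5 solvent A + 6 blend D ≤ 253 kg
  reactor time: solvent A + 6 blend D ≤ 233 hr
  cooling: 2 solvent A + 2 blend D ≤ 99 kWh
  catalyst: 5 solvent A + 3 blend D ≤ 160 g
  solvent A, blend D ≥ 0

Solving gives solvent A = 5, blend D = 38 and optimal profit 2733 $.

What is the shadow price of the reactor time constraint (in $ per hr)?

Binding: feedstock and reactor time. Non-binding: cooling (13 unused), catalyst (21 unused).
Since cooling, catalyst are not tight, their duals are 0.
The binding rows give the dual system: 5·y_feedstock + 1·y_reactor time = 45 and 6·y_feedstock + 6·y_reactor time = 66.
Solving: y_feedstock = 8.5, y_reactor time = 2.5.
Shadow price of reactor time = 2.5.

2.5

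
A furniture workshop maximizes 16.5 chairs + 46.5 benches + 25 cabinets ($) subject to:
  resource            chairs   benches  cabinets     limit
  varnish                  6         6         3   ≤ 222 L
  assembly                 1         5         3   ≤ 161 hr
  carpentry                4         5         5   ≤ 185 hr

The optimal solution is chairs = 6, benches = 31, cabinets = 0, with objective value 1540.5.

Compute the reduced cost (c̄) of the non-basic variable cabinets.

Binding: varnish and assembly. Non-binding: carpentry (6 unused).
Since carpentry is not tight, its dual is 0.
The binding rows give the dual system: 6·y_varnish + 1·y_assembly = 16.5 and 6·y_varnish + 5·y_assembly = 46.5.
→ y_varnish = 1.5 and y_assembly = 7.5.
Reduced cost of cabinets: c₃ − yᵀa₃ = 25 − (1.5·3 + 7.5·3) = 25 − 27 = -2.

-2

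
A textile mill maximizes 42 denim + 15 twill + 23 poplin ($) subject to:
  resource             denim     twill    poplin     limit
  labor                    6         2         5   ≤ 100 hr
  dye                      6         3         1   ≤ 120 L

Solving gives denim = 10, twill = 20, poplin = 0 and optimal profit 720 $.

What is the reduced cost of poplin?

-8

Check each constraint at x*: labor 100/100 (tight); dye 120/120 (tight).
From A_Bᵀ y = c: 6·y_labor + 6·y_dye = 42; 2·y_labor + 3·y_dye = 15.
This yields shadow prices y_labor = 6, y_dye = 1.
Reduced cost of poplin: c₃ − yᵀa₃ = 23 − (6·5 + 1·1) = 23 − 31 = -8.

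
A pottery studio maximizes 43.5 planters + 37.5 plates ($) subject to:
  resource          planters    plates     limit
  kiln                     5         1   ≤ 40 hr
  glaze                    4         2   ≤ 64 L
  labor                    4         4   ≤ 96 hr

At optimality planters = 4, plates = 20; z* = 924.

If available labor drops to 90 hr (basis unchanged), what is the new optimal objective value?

870

Binding: kiln and labor. Non-binding: glaze (8 unused).
Slack constraints have shadow price 0 (complementary slackness).
Dual feasibility on the basic columns requires 5·y_kiln + 4·y_labor = 43.5, 1·y_kiln + 4·y_labor = 37.5.
→ y_kiln = 1.5 and y_labor = 9.
Δz = y_labor·Δb = 9 × (-6) = -54, so new z* = 924 − 54 = 870.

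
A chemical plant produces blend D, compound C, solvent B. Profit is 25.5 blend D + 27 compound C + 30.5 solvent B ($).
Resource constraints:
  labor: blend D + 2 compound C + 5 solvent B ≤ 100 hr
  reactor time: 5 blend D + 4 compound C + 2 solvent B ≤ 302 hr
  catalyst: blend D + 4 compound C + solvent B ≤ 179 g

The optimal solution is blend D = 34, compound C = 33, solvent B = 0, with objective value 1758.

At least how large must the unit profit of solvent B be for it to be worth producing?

Binding: labor and reactor time. Non-binding: catalyst (13 unused).
By complementary slackness, y = 0 for the non-binding constraint.
Dual feasibility on the basic columns requires 1·y_labor + 5·y_reactor time = 25.5, 2·y_labor + 4·y_reactor time = 27.
Solving: y_labor = 5.5, y_reactor time = 4.
solvent B enters the basis when its profit ≥ yᵀa₃ = 5.5·5 + 4·2 = 35.5.

35.5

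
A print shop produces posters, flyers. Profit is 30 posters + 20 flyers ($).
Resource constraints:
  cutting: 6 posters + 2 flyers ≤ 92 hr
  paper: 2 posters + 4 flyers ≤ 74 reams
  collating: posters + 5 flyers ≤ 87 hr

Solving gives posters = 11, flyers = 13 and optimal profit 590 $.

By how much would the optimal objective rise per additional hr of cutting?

Binding: cutting and paper. Non-binding: collating (11 unused).
Since collating is not tight, its dual is 0.
Dual feasibility on the basic columns requires 6·y_cutting + 2·y_paper = 30, 2·y_cutting + 4·y_paper = 20.
→ y_cutting = 4 and y_paper = 3.
Shadow price of cutting = 4.

4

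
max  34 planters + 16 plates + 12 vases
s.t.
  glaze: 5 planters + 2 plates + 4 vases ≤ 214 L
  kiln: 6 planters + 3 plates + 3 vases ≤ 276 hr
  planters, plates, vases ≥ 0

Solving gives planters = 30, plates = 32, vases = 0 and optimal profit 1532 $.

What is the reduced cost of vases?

Check each constraint at x*: glaze 214/214 (tight); kiln 276/276 (tight).
Dual feasibility on the basic columns requires 5·y_glaze + 6·y_kiln = 34, 2·y_glaze + 3·y_kiln = 16.
→ y_glaze = 2 and y_kiln = 4.
Reduced cost of vases: c₃ − yᵀa₃ = 12 − (2·4 + 4·3) = 12 − 20 = -8.

-8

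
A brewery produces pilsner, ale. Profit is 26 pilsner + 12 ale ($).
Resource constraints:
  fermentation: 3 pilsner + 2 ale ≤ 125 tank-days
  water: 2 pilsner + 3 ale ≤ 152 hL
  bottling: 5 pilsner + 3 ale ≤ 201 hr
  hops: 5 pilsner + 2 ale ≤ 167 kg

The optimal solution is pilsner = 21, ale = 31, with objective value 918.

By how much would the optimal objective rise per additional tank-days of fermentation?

Check each constraint at x*: fermentation 125/125 (tight); water 135/152 (slack 17); bottling 198/201 (slack 3); hops 167/167 (tight).
Slack constraints have shadow price 0 (complementary slackness).
From A_Bᵀ y = c: 3·y_fermentation + 5·y_hops = 26; 2·y_fermentation + 2·y_hops = 12.
→ y_fermentation = 2 and y_hops = 4.
Shadow price of fermentation = 2.

2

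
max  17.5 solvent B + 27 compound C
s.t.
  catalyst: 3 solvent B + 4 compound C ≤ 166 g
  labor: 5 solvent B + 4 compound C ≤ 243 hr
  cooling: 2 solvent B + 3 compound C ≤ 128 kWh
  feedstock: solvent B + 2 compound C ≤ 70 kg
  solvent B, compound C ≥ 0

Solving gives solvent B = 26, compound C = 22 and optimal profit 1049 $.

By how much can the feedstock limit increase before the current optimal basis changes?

Binding constraints: catalyst, feedstock. The basis is B = [[3,4],[1,2]] with det 2.
Per unit increase in feedstock, x* moves by d = (-2, 1.5).
The basis stays optimal until solvent B reaches 0; allowable increase = 13 kg.

13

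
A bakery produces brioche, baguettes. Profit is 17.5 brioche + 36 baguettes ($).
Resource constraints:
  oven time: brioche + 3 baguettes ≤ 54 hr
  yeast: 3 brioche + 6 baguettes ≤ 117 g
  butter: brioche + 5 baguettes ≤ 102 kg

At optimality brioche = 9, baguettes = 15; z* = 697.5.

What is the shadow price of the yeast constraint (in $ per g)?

At the optimum: oven time uses 54 of 54 (binding); yeast uses 117 of 117 (binding); butter uses 84 of 102 (slack = 18).
Since butter is not tight, its dual is 0.
From A_Bᵀ y = c: 1·y_oven time + 3·y_yeast = 17.5; 3·y_oven time + 6·y_yeast = 36.
Solving: y_oven time = 1, y_yeast = 5.5.
Shadow price of yeast = 5.5.

5.5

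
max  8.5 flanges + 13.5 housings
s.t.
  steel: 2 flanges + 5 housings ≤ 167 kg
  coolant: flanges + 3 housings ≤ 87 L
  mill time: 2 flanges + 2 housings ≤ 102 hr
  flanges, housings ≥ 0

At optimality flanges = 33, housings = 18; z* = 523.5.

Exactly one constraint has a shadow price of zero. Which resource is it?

steel: 156/167 (slack 11)
coolant: 87/87 (binding)
mill time: 102/102 (binding)
By complementary slackness, a constraint with positive slack has shadow price 0 → steel.

steel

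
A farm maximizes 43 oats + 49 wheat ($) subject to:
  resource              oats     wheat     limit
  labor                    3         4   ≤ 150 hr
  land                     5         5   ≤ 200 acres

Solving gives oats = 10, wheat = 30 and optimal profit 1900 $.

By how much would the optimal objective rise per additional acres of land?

5

Both labor and land are binding at x*.
From A_Bᵀ y = c: 3·y_labor + 5·y_land = 43; 4·y_labor + 5·y_land = 49.
This yields shadow prices y_labor = 6, y_land = 5.
Shadow price of land = 5.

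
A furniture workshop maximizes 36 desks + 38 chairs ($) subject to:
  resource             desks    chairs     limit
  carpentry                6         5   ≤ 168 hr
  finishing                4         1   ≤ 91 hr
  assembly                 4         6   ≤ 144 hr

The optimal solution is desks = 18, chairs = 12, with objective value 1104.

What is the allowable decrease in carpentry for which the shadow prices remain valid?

Binding constraints: carpentry, assembly. The basis is B = [[6,5],[4,6]] with det 16.
Per unit decrease in carpentry, x* moves by d = (-0.375, 0.25).
The basis stays optimal until desks reaches 0; allowable decrease = 48 hr.

48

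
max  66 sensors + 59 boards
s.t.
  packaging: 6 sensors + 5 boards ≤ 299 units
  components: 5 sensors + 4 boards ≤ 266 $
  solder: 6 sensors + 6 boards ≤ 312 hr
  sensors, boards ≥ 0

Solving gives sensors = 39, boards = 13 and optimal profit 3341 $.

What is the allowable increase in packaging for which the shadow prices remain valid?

Binding constraints: packaging, solder. The basis is B = [[6,5],[6,6]] with det 6.
Per unit increase in packaging, x* moves by d = (1, -1).
The basis stays optimal until boards reaches 0; allowable increase = 13 units.

13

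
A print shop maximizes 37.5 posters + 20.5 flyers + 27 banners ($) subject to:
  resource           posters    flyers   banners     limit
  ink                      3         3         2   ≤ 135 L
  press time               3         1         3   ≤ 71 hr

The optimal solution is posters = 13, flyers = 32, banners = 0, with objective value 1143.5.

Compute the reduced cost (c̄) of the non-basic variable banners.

At the optimum: ink uses 135 of 135 (binding); press time uses 71 of 71 (binding).
From A_Bᵀ y = c: 3·y_ink + 3·y_press time = 37.5; 3·y_ink + 1·y_press time = 20.5.
Solving: y_ink = 4, y_press time = 8.5.
Reduced cost of banners: c₃ − yᵀa₃ = 27 − (4·2 + 8.5·3) = 27 − 33.5 = -6.5.

-6.5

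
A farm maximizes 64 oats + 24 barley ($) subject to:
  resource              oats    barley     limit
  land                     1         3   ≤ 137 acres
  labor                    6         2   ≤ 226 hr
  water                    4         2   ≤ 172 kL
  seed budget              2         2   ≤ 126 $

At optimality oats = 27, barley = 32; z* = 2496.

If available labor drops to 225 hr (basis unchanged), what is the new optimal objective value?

2488

At the optimum: land uses 123 of 137 (slack = 14); labor uses 226 of 226 (binding); water uses 172 of 172 (binding); seed budget uses 118 of 126 (slack = 8).
By complementary slackness, y = 0 for the non-binding constraints.
Dual feasibility on the basic columns requires 6·y_labor + 4·y_water = 64, 2·y_labor + 2·y_water = 24.
Solving: y_labor = 8, y_water = 4.
Δz = y_labor·Δb = 8 × (-1) = -8, so new z* = 2496 − 8 = 2488.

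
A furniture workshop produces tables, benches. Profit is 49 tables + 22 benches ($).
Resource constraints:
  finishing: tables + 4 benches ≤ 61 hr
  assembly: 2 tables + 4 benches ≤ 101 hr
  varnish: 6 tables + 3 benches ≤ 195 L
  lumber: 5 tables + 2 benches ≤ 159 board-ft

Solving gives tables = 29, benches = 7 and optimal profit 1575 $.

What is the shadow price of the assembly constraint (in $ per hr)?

0

At the optimum: finishing uses 57 of 61 (slack = 4); assembly uses 86 of 101 (slack = 15); varnish uses 195 of 195 (binding); lumber uses 159 of 159 (binding).
Since finishing, assembly are not tight, their duals are 0.
Dual feasibility on the basic columns requires 6·y_varnish + 5·y_lumber = 49, 3·y_varnish + 2·y_lumber = 22.
Solving: y_varnish = 4, y_lumber = 5.
Shadow price of assembly = 0.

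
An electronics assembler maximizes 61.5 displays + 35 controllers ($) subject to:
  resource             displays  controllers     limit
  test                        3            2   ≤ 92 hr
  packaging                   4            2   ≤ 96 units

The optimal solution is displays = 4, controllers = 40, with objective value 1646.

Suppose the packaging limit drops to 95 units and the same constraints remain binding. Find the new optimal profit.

At the optimum: test uses 92 of 92 (binding); packaging uses 96 of 96 (binding).
The binding rows give the dual system: 3·y_test + 4·y_packaging = 61.5 and 2·y_test + 2·y_packaging = 35.
Solving: y_test = 8.5, y_packaging = 9.
Δz = y_packaging·Δb = 9 × (-1) = -9, so new z* = 1646 − 9 = 1637.

1637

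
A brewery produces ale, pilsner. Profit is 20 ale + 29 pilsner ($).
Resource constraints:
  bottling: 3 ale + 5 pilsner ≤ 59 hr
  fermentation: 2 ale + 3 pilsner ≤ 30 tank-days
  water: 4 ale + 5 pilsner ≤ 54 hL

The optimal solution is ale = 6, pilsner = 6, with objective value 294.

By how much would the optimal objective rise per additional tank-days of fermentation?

8

Check each constraint at x*: bottling 48/59 (slack 11); fermentation 30/30 (tight); water 54/54 (tight).
By complementary slackness, y = 0 for the non-binding constraint.
From A_Bᵀ y = c: 2·y_fermentation + 4·y_water = 20; 3·y_fermentation + 5·y_water = 29.
Solving: y_fermentation = 8, y_water = 1.
Shadow price of fermentation = 8.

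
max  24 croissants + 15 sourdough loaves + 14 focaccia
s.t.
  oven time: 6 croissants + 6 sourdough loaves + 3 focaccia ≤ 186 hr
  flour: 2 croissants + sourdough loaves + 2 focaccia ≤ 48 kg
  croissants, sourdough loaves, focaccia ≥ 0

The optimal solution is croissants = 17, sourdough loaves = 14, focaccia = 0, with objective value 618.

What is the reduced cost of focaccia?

At the optimum: oven time uses 186 of 186 (binding); flour uses 48 of 48 (binding).
The binding rows give the dual system: 6·y_oven time + 2·y_flour = 24 and 6·y_oven time + 1·y_flour = 15.
This yields shadow prices y_oven time = 1, y_flour = 9.
Reduced cost of focaccia: c₃ − yᵀa₃ = 14 − (1·3 + 9·2) = 14 − 21 = -7.

-7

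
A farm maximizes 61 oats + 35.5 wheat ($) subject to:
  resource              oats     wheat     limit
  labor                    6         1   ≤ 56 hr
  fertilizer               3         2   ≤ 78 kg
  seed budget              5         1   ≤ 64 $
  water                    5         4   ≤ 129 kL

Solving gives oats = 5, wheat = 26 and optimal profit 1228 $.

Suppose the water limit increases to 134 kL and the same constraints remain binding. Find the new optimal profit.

1268

At the optimum: labor uses 56 of 56 (binding); fertilizer uses 67 of 78 (slack = 11); seed budget uses 51 of 64 (slack = 13); water uses 129 of 129 (binding).
Slack constraints have shadow price 0 (complementary slackness).
The binding rows give the dual system: 6·y_labor + 5·y_water = 61 and 1·y_labor + 4·y_water = 35.5.
This yields shadow prices y_labor = 3.5, y_water = 8.
Δz = y_water·Δb = 8 × (5) = 40, so new z* = 1228 + 40 = 1268.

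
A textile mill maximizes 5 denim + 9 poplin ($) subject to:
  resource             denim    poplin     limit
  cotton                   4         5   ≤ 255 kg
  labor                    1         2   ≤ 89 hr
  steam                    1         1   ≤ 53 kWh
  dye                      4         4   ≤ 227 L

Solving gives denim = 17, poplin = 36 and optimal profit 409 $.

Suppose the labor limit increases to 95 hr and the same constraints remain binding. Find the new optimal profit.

Binding: labor and steam. Non-binding: cotton (7 unused), dye (15 unused).
Slack constraints have shadow price 0 (complementary slackness).
The binding rows give the dual system: 1·y_labor + 1·y_steam = 5 and 2·y_labor + 1·y_steam = 9.
This yields shadow prices y_labor = 4, y_steam = 1.
Δz = y_labor·Δb = 4 × (6) = 24, so new z* = 409 + 24 = 433.

433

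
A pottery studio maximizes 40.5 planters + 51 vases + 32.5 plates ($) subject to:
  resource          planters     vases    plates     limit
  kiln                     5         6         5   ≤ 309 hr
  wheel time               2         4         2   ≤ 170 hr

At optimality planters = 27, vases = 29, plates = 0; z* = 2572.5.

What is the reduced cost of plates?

-8

Both kiln and wheel time are binding at x*.
The binding rows give the dual system: 5·y_kiln + 2·y_wheel time = 40.5 and 6·y_kiln + 4·y_wheel time = 51.
Solving: y_kiln = 7.5, y_wheel time = 1.5.
Reduced cost of plates: c₃ − yᵀa₃ = 32.5 − (7.5·5 + 1.5·2) = 32.5 − 40.5 = -8.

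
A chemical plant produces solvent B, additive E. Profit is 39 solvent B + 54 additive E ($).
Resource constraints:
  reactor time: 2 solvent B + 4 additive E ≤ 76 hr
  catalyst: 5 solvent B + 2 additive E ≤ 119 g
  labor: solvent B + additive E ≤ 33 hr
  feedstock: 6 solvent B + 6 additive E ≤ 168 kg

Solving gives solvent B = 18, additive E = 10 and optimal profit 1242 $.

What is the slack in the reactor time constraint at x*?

reactor time used = 2·18 + 4·10 = 76; slack = 76 − 76 = 0.

0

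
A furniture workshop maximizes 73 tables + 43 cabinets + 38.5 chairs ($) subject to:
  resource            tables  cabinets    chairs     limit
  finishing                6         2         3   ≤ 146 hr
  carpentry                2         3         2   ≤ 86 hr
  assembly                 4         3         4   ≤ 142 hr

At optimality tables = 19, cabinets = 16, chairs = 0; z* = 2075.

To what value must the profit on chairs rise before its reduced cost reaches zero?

Binding: finishing and carpentry. Non-binding: assembly (18 unused).
By complementary slackness, y = 0 for the non-binding constraint.
The binding rows give the dual system: 6·y_finishing + 2·y_carpentry = 73 and 2·y_finishing + 3·y_carpentry = 43.
This yields shadow prices y_finishing = 9.5, y_carpentry = 8.
chairs enters the basis when its profit ≥ yᵀa₃ = 9.5·3 + 8·2 = 44.5.

44.5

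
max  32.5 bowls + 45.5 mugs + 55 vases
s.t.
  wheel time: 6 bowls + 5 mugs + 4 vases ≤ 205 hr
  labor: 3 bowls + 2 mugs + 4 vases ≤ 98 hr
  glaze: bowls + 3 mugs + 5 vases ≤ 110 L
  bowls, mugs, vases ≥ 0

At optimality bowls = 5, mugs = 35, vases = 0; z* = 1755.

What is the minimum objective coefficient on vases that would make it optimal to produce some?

58.5

Binding: wheel time and glaze. Non-binding: labor (13 unused).
Since labor is not tight, its dual is 0.
From A_Bᵀ y = c: 6·y_wheel time + 1·y_glaze = 32.5; 5·y_wheel time + 3·y_glaze = 45.5.
This yields shadow prices y_wheel time = 4, y_glaze = 8.5.
vases enters the basis when its profit ≥ yᵀa₃ = 4·4 + 8.5·5 = 58.5.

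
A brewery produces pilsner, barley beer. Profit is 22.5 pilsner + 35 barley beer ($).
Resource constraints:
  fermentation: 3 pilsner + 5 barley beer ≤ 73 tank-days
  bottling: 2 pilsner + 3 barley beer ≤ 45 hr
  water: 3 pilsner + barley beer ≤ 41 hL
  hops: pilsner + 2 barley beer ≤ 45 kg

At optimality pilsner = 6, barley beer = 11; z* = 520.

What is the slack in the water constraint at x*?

water used = 3·6 + 1·11 = 29; slack = 41 − 29 = 12.

12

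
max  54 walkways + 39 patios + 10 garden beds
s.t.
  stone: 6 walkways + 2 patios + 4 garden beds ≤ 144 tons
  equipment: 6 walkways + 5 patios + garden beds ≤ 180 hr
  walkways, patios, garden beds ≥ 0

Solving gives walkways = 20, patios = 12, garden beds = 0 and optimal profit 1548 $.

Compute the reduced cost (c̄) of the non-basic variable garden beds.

At the optimum: stone uses 144 of 144 (binding); equipment uses 180 of 180 (binding).
From A_Bᵀ y = c: 6·y_stone + 6·y_equipment = 54; 2·y_stone + 5·y_equipment = 39.
Solving: y_stone = 2, y_equipment = 7.
Reduced cost of garden beds: c₃ − yᵀa₃ = 10 − (2·4 + 7·1) = 10 − 15 = -5.

-5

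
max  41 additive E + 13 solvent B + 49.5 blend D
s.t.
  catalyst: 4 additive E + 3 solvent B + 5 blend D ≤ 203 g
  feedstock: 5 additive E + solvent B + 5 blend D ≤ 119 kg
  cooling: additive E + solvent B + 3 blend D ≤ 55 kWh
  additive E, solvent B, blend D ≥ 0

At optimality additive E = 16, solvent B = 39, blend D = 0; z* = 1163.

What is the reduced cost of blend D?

Check each constraint at x*: catalyst 181/203 (slack 22); feedstock 119/119 (tight); cooling 55/55 (tight).
Slack constraints have shadow price 0 (complementary slackness).
Dual feasibility on the basic columns requires 5·y_feedstock + 1·y_cooling = 41, 1·y_feedstock + 1·y_cooling = 13.
This yields shadow prices y_feedstock = 7, y_cooling = 6.
Reduced cost of blend D: c₃ − yᵀa₃ = 49.5 − (7·5 + 6·3) = 49.5 − 53 = -3.5.

-3.5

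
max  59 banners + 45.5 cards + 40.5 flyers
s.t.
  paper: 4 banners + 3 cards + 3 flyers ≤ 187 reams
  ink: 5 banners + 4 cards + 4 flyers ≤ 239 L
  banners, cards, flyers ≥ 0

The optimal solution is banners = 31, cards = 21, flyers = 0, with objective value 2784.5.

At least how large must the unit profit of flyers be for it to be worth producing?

At the optimum: paper uses 187 of 187 (binding); ink uses 239 of 239 (binding).
The binding rows give the dual system: 4·y_paper + 5·y_ink = 59 and 3·y_paper + 4·y_ink = 45.5.
This yields shadow prices y_paper = 8.5, y_ink = 5.
flyers enters the basis when its profit ≥ yᵀa₃ = 8.5·3 + 5·4 = 45.5.

45.5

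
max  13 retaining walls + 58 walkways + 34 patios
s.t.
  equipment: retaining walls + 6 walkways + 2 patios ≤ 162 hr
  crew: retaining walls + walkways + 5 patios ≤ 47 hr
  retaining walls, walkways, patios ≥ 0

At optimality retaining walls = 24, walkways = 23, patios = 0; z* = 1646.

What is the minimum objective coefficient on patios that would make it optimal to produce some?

38

At the optimum: equipment uses 162 of 162 (binding); crew uses 47 of 47 (binding).
Dual feasibility on the basic columns requires 1·y_equipment + 1·y_crew = 13, 6·y_equipment + 1·y_crew = 58.
This yields shadow prices y_equipment = 9, y_crew = 4.
patios enters the basis when its profit ≥ yᵀa₃ = 9·2 + 4·5 = 38.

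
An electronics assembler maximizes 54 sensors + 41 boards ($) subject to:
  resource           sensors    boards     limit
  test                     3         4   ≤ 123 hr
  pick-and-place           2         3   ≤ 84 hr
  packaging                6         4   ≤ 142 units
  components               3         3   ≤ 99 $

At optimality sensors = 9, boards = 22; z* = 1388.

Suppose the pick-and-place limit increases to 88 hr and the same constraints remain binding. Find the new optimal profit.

1400

At the optimum: test uses 115 of 123 (slack = 8); pick-and-place uses 84 of 84 (binding); packaging uses 142 of 142 (binding); components uses 93 of 99 (slack = 6).
Slack constraints have shadow price 0 (complementary slackness).
The binding rows give the dual system: 2·y_pick-and-place + 6·y_packaging = 54 and 3·y_pick-and-place + 4·y_packaging = 41.
Solving: y_pick-and-place = 3, y_packaging = 8.
Δz = y_pick-and-place·Δb = 3 × (4) = 12, so new z* = 1388 + 12 = 1400.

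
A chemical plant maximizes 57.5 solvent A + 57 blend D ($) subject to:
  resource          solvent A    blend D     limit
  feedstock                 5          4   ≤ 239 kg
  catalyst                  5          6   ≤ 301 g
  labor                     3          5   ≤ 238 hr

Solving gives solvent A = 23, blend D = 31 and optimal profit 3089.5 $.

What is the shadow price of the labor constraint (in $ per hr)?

At the optimum: feedstock uses 239 of 239 (binding); catalyst uses 301 of 301 (binding); labor uses 224 of 238 (slack = 14).
By complementary slackness, y = 0 for the non-binding constraint.
The binding rows give the dual system: 5·y_feedstock + 5·y_catalyst = 57.5 and 4·y_feedstock + 6·y_catalyst = 57.
Solving: y_feedstock = 6, y_catalyst = 5.5.
Shadow price of labor = 0.

0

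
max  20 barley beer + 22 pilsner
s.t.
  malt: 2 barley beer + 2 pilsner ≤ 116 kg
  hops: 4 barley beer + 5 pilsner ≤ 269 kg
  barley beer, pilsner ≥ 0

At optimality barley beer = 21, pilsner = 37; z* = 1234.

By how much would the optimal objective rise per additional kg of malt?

At the optimum: malt uses 116 of 116 (binding); hops uses 269 of 269 (binding).
The binding rows give the dual system: 2·y_malt + 4·y_hops = 20 and 2·y_malt + 5·y_hops = 22.
This yields shadow prices y_malt = 6, y_hops = 2.
Shadow price of malt = 6.

6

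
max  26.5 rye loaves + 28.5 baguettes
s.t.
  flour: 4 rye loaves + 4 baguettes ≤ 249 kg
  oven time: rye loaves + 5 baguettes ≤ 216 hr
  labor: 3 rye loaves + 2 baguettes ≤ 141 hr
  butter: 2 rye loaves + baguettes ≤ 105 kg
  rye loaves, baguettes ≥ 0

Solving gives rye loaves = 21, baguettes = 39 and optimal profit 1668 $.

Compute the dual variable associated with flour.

At the optimum: flour uses 240 of 249 (slack = 9); oven time uses 216 of 216 (binding); labor uses 141 of 141 (binding); butter uses 81 of 105 (slack = 24).
By complementary slackness, y = 0 for the non-binding constraints.
The binding rows give the dual system: 1·y_oven time + 3·y_labor = 26.5 and 5·y_oven time + 2·y_labor = 28.5.
→ y_oven time = 2.5 and y_labor = 8.
Shadow price of flour = 0.

0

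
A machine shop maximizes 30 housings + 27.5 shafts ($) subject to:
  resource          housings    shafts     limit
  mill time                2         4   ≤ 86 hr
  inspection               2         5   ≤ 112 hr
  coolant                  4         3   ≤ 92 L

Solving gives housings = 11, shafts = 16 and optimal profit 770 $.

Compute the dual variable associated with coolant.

6.5

Check each constraint at x*: mill time 86/86 (tight); inspection 102/112 (slack 10); coolant 92/92 (tight).
Slack constraints have shadow price 0 (complementary slackness).
From A_Bᵀ y = c: 2·y_mill time + 4·y_coolant = 30; 4·y_mill time + 3·y_coolant = 27.5.
Solving: y_mill time = 2, y_coolant = 6.5.
Shadow price of coolant = 6.5.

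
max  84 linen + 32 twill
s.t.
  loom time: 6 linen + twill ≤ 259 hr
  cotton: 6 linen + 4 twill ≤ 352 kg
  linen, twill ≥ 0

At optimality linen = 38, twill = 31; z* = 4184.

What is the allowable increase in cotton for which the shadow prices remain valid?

Binding constraints: loom time, cotton. The basis is B = [[6,1],[6,4]] with det 18.
Per unit increase in cotton, x* moves by d = (-0.0556, 0.3333).
The basis stays optimal until linen reaches 0; allowable increase = 684 kg.

684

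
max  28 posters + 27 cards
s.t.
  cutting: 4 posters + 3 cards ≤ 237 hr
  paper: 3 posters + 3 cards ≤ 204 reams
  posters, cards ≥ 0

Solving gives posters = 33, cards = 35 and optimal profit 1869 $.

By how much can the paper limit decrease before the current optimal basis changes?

26.25

Binding constraints: cutting, paper. The basis is B = [[4,3],[3,3]] with det 3.
Per unit decrease in paper, x* moves by d = (1, -1.3333).
The basis stays optimal until cards reaches 0; allowable decrease = 26.25 reams.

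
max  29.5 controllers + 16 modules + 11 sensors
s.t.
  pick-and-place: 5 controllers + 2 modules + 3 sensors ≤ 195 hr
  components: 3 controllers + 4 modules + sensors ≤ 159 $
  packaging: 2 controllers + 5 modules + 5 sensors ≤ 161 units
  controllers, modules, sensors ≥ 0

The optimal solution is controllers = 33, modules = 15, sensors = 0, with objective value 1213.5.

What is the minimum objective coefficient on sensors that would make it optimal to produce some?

At the optimum: pick-and-place uses 195 of 195 (binding); components uses 159 of 159 (binding); packaging uses 141 of 161 (slack = 20).
Slack constraints have shadow price 0 (complementary slackness).
From A_Bᵀ y = c: 5·y_pick-and-place + 3·y_components = 29.5; 2·y_pick-and-place + 4·y_components = 16.
→ y_pick-and-place = 5 and y_components = 1.5.
sensors enters the basis when its profit ≥ yᵀa₃ = 5·3 + 1.5·1 = 16.5.

16.5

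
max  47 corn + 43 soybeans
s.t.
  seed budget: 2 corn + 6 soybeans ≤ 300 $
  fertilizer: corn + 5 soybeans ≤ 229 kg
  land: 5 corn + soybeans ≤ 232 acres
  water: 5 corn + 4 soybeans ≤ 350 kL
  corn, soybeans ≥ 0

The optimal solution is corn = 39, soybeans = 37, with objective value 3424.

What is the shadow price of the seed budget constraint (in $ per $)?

At the optimum: seed budget uses 300 of 300 (binding); fertilizer uses 224 of 229 (slack = 5); land uses 232 of 232 (binding); water uses 343 of 350 (slack = 7).
Slack constraints have shadow price 0 (complementary slackness).
From A_Bᵀ y = c: 2·y_seed budget + 5·y_land = 47; 6·y_seed budget + 1·y_land = 43.
Solving: y_seed budget = 6, y_land = 7.
Shadow price of seed budget = 6.

6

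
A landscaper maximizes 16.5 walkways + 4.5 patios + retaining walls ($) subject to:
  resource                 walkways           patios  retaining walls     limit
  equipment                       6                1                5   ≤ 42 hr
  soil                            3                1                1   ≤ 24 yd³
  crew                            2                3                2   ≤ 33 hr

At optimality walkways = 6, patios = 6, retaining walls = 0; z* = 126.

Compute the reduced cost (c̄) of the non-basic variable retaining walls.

-7.5

Binding: equipment and soil. Non-binding: crew (3 unused).
By complementary slackness, y = 0 for the non-binding constraint.
From A_Bᵀ y = c: 6·y_equipment + 3·y_soil = 16.5; 1·y_equipment + 1·y_soil = 4.5.
→ y_equipment = 1 and y_soil = 3.5.
Reduced cost of retaining walls: c₃ − yᵀa₃ = 1 − (1·5 + 3.5·1) = 1 − 8.5 = -7.5.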